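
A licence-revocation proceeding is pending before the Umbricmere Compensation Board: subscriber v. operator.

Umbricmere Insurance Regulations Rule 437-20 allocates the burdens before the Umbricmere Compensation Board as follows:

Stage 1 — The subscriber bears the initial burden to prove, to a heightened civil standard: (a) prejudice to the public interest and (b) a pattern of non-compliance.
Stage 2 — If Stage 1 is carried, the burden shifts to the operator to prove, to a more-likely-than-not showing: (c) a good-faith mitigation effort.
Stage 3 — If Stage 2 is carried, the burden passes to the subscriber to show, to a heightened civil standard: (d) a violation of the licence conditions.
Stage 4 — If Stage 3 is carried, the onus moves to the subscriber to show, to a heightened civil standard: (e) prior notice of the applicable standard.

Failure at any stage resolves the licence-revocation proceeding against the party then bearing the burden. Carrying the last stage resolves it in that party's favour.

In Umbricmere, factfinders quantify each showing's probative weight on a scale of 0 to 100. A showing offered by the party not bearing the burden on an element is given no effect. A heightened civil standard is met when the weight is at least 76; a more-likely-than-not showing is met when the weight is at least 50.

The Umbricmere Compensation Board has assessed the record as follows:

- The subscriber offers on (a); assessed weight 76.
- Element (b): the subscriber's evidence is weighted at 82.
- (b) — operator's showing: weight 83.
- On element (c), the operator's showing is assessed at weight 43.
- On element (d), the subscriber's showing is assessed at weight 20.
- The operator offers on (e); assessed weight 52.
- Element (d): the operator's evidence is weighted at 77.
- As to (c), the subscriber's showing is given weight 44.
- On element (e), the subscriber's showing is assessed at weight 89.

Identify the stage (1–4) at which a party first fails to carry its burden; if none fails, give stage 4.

stage 2

At Stage 1 the subscriber must meet a heightened civil standard (weight is at least 76): on (a) the weight is 76, which does reach 76, so (a) meets the standard; on (b) the weight is 82 (the operator's 83 is given no effect), which does reach 76, so (b) meets the standard.
  Stage 1 is satisfied; the onus moves to the operator.
At Stage 2 the operator must meet a more-likely-than-not showing (weight is at least 50): on (c) the weight is 43 (the subscriber's 44 is given no effect), < 50, so (c) does not meet the standard.
  The operator does not carry Stage 2.
The analysis ends at Stage 2; the subscriber prevails.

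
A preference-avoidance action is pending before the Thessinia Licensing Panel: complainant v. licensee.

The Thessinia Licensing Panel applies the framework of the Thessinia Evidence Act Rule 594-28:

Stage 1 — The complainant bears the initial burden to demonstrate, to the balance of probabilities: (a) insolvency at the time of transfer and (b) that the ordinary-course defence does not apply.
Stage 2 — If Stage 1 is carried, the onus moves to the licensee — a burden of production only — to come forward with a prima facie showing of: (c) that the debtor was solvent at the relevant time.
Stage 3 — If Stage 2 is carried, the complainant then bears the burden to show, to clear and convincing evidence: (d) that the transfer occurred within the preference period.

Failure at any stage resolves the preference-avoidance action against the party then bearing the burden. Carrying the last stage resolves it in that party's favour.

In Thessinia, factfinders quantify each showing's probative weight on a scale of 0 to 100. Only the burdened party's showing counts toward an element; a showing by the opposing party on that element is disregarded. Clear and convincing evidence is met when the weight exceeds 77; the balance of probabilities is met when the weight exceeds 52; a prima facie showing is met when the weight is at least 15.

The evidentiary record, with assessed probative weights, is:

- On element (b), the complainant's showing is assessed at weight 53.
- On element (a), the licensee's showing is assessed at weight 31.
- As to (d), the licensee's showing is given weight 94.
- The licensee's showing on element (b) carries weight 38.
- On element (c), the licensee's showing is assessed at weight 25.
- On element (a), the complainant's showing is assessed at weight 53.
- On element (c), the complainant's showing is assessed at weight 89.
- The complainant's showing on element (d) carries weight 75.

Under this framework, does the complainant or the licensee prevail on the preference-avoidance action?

Stage 1 (complainant, the balance of probabilities, weight exceeds 52): (a) 53 (licensee's 31 disregarded) > 52 — meets; (b) 53 (licensee's 38 disregarded) > 52 — meets.
  All elements met. The burden passes to the licensee.
Stage 2 (licensee, a prima facie showing, weight is at least 15): (c) 25 (complainant's 89 disregarded) ≥ 15 — meets.
  All elements met. The burden passes to the complainant.
Stage 3 (complainant, clear and convincing evidence, weight exceeds 77): (d) 75 (licensee's 94 disregarded) ≤ 77 — fails.
  Stage 3 not carried; the complainant fails its burden.
The licensee prevails.

licensee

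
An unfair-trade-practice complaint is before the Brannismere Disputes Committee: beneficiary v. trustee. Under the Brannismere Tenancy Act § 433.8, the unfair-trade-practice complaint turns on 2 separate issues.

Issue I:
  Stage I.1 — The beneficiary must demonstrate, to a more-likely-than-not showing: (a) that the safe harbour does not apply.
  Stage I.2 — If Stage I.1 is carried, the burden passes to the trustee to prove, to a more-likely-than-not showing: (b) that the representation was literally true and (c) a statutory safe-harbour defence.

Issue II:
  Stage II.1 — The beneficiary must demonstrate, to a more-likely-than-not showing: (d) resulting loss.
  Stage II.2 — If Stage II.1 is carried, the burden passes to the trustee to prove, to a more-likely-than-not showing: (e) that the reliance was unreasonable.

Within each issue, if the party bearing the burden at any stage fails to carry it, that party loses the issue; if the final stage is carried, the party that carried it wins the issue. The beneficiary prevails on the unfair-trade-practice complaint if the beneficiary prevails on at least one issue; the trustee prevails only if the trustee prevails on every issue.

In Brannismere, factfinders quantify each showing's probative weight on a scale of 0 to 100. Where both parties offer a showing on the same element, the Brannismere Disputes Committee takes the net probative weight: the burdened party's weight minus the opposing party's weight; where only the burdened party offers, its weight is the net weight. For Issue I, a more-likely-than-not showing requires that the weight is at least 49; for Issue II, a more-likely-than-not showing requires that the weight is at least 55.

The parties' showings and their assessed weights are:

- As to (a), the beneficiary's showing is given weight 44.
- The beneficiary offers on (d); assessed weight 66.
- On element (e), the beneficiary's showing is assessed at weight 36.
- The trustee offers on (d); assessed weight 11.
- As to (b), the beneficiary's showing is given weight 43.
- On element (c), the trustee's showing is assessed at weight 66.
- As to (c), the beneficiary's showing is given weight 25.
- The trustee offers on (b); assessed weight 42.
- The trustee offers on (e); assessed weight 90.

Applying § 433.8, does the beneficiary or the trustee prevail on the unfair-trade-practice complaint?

— Issue I —
At Stage I.1 the beneficiary must meet a more-likely-than-not showing (weight is at least 49): on (a) the weight is 44, which does not reach 49, so (a) does not meet the standard.
  The beneficiary does not carry Stage I.1.
So the trustee prevails on this issue.
— Issue II —
Stage II.1 (beneficiary, a more-likely-than-not showing, weight is at least 55): (d) net 66−11=55 ≥ 55 — meets.
  Stage II.1 is satisfied; the onus moves to the trustee.
Stage II.2 (trustee, a more-likely-than-not showing, weight is at least 55): (e) net 90−36=54 < 55 — fails.
  Stage II.2 not carried; the trustee fails its burden.
So the beneficiary prevails on this issue.
Per-issue: Issue I → trustee; Issue II → beneficiary. The beneficiary must prevail on at least one issue; overall, the beneficiary prevails.

beneficiary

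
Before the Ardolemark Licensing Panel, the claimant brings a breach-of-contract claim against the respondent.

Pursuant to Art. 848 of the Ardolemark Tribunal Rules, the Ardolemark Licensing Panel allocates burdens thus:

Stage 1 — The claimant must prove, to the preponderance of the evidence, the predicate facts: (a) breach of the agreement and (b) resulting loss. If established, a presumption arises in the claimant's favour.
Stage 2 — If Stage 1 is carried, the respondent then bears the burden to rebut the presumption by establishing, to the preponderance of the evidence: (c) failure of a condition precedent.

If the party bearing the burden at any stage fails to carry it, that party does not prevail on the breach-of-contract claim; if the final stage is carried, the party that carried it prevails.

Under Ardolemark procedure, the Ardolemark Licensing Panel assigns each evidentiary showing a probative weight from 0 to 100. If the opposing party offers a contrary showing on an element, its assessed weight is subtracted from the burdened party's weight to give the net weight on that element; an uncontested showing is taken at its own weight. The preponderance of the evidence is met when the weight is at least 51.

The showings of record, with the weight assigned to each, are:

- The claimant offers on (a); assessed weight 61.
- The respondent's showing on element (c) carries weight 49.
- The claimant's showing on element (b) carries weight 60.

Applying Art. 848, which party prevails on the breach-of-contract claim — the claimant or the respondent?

Stage 1 — burden on claimant; standard: the preponderance of the evidence (weight is at least 51).
    (a): 61 ≥ 51 [met]
    (b): 60 ≥ 51 [met]
  Stage 1 is satisfied; the onus moves to the respondent.
Stage 2 — burden on respondent; standard: the preponderance of the evidence (weight is at least 51).
    (c): 49 < 51 [not met]
  The respondent does not carry Stage 2.
So the claimant prevails.

claimant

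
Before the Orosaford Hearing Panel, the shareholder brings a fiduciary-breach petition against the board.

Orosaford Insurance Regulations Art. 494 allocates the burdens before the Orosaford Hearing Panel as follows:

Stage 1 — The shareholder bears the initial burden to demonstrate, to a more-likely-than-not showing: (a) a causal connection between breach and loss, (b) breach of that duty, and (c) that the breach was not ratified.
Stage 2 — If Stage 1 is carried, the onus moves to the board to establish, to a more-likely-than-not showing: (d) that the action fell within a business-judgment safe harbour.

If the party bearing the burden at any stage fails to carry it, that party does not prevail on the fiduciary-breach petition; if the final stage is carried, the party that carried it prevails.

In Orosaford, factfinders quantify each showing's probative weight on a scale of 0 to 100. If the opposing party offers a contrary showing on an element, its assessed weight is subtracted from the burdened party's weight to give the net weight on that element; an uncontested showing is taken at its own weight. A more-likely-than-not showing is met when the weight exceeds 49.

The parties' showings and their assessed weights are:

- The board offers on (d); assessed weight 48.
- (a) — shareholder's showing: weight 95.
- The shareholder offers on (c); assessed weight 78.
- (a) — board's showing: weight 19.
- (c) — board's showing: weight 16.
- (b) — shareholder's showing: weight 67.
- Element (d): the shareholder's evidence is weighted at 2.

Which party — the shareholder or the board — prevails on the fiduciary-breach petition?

Stage 1 (shareholder, a more-likely-than-not showing, weight exceeds 49): (a) net 95−19=76 > 49 — meets; (b) 67 > 49 — meets; (c) net 78−16=62 > 49 — meets.
  Stage 1 carried; the burden shifts to the board.
Stage 2 (board, a more-likely-than-not showing, weight exceeds 49): (d) net 48−2=46 ≤ 49 — fails.
  Not every element is met, so the board fails to carry Stage 2.
So the shareholder prevails.

shareholder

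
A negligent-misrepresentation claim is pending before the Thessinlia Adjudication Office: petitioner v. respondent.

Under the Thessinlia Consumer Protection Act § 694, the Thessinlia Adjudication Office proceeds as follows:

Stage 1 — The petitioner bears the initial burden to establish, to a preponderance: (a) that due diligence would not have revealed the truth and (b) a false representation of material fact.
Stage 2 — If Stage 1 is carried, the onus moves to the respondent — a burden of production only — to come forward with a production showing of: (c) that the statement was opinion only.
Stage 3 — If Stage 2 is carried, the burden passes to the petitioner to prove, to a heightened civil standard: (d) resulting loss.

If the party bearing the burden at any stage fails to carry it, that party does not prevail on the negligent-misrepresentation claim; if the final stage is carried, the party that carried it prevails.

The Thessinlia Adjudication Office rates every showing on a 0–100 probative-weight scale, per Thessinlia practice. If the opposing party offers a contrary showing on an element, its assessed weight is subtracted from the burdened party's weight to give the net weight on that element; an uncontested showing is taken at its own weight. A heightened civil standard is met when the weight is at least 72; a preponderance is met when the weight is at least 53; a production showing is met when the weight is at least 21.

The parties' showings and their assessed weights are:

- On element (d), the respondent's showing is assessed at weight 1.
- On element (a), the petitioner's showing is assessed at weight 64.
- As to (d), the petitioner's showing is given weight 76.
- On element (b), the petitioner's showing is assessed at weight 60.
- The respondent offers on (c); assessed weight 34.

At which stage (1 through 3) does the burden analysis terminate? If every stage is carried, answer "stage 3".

Stage 1 (petitioner, a preponderance, weight is at least 53): (a) 64 ≥ 53 — meets; (b) 60 ≥ 53 — meets.
  Stage 1 carried; the burden shifts to the respondent.
Stage 2 (respondent, a production showing, weight is at least 21): (c) 34 ≥ 21 — meets.
  All elements met. The burden passes to the petitioner.
Stage 3 (petitioner, a heightened civil standard, weight is at least 72): (d) net 76−1=75 ≥ 72 — meets.
  Stage 3 carried; the final stage is satisfied.
With every stage satisfied, the petitioner prevails.

stage 3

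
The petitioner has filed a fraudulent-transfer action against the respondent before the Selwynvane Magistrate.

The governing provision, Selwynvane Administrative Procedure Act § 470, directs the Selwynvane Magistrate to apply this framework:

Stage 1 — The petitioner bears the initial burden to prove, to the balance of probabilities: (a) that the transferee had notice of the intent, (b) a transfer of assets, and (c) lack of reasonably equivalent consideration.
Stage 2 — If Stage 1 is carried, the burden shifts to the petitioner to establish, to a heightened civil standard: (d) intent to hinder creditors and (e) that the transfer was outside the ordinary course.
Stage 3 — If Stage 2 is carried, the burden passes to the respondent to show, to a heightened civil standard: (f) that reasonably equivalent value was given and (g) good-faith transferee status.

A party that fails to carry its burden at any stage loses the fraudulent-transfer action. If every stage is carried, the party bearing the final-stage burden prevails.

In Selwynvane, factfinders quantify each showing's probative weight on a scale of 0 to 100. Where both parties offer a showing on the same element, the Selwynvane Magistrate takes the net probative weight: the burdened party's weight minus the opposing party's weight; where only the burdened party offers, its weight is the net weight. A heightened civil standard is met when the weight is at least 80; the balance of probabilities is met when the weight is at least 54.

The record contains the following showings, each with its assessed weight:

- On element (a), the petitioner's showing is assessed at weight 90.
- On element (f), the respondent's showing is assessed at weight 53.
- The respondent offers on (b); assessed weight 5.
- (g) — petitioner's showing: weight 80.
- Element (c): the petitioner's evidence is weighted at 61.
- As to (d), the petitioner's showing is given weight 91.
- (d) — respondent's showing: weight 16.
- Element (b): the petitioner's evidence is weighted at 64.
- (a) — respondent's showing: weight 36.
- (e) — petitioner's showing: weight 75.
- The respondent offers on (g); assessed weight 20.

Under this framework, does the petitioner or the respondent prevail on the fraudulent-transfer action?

At Stage 1 the petitioner must meet the balance of probabilities (weight is at least 54): on (a) the weight is 90 less the opposing 36 gives net 54, ≥ 54, so (a) meets the standard; on (b) the weight is 64 less the opposing 5 gives net 59, ≥ 54, so (b) meets the standard; on (c) the weight is 61, which does reach 54, so (c) meets the standard.
  All elements met. The petitioner retains the burden for Stage 2.
At Stage 2 the petitioner must meet a heightened civil standard (weight is at least 80): on (d) the weight is 91 less the opposing 16 gives net 75, which does not reach 80, so (d) does not meet the standard; on (e) the weight is 75, which does not reach 80, so (e) does not meet the standard.
  The petitioner does not carry Stage 2.
The respondent prevails.

respondent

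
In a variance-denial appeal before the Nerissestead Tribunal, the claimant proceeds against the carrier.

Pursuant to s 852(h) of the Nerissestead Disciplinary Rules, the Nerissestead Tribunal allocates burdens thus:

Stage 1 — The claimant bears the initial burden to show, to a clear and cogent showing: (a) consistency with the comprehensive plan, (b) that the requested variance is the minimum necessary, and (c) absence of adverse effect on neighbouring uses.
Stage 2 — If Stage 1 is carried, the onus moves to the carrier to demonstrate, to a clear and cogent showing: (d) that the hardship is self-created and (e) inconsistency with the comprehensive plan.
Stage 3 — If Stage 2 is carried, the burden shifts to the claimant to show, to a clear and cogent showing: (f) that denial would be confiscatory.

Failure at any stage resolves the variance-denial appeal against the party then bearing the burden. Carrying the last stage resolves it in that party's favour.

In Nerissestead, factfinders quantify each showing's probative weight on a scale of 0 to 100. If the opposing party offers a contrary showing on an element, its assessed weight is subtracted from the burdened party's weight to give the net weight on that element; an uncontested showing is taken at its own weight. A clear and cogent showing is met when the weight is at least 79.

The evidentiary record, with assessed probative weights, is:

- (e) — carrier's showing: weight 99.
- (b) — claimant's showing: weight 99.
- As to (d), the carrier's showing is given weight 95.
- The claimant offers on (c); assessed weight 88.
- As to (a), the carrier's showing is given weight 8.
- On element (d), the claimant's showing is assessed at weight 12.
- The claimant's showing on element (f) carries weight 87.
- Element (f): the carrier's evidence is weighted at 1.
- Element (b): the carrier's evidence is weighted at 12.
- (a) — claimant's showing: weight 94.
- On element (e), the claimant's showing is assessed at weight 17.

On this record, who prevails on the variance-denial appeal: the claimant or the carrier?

claimant

At Stage 1 the claimant must meet a clear and cogent showing (weight is at least 79): on (a) the weight is 94 less the opposing 8 gives net 86, which does reach 79, so (a) meets the standard; on (b) the weight is 99 less the opposing 12 gives net 87, ≥ 79, so (b) meets the standard; on (c) the weight is 88, which does reach 79, so (c) meets the standard.
  The claimant carries Stage 1; the carrier now bears the burden.
At Stage 2 the carrier must meet a clear and cogent showing (weight is at least 79): on (d) the weight is 95 less the opposing 12 gives net 83, which does reach 79, so (d) meets the standard; on (e) the weight is 99 less the opposing 17 gives net 82, which does reach 79, so (e) meets the standard.
  Stage 2 is satisfied; the onus moves to the claimant.
At Stage 3 the claimant must meet a clear and cogent showing (weight is at least 79): on (f) the weight is 87 less the opposing 1 gives net 86, which does reach 79, so (f) meets the standard.
  The claimant carries the last stage.
All stages carried — the claimant prevails.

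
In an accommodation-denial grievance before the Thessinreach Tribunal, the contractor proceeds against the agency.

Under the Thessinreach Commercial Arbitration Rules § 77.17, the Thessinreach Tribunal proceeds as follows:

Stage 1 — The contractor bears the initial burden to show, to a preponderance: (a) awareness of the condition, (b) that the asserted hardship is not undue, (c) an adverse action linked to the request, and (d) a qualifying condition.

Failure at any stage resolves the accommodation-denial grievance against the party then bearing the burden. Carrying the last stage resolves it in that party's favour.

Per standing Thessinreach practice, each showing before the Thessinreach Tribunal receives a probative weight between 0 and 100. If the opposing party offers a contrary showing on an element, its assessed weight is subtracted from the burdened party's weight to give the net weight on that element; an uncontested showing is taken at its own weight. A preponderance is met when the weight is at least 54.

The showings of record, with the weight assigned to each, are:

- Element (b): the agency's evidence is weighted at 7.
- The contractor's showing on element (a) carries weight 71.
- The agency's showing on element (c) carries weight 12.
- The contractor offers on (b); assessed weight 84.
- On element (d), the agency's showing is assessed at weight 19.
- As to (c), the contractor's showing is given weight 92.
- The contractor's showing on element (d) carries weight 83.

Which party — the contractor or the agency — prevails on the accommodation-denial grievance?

Stage 1 (contractor, a preponderance, weight is at least 54): (a) 71 ≥ 54 — meets; (b) net 84−7=77 ≥ 54 — meets; (c) net 92−12=80 ≥ 54 — meets; (d) net 83−19=64 ≥ 54 — meets.
  All elements met at the final stage.
With every stage satisfied, the contractor prevails.

contractor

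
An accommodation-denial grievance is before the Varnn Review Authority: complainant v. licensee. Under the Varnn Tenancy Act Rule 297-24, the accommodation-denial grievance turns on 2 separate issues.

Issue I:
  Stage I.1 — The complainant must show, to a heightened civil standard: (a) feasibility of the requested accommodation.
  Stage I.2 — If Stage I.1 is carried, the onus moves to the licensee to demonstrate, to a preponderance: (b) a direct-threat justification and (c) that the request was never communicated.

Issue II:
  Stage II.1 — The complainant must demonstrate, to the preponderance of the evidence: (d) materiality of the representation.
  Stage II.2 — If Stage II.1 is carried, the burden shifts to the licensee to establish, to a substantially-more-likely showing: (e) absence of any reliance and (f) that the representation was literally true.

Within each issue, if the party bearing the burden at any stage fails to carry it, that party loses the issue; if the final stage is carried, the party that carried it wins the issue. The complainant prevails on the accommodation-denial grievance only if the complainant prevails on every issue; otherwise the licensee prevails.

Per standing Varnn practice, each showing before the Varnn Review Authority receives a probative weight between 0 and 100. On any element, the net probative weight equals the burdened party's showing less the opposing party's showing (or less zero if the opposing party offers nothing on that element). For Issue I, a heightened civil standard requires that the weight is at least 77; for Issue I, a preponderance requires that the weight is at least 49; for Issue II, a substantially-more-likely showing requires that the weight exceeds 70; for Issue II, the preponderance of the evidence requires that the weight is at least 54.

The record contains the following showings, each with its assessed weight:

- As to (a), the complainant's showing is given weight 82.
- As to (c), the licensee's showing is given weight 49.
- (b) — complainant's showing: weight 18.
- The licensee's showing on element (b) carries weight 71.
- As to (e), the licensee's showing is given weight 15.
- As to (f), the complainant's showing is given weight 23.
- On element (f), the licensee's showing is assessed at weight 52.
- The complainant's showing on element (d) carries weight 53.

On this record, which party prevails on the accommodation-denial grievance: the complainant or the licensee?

licensee

— Issue I —
At Stage I.1 the complainant must meet a heightened civil standard (weight is at least 77): on (a) the weight is 82, which does reach 77, so (a) meets the standard.
  Stage I.1 carried; the burden shifts to the licensee.
At Stage I.2 the licensee must meet a preponderance (weight is at least 49): on (b) the weight is 71 less the opposing 18 gives net 53, which does reach 49, so (b) meets the standard; on (c) the weight is 49, ≥ 49, so (c) meets the standard.
  All elements met at the final stage.
Every stage carried; the licensee prevails on this issue.
— Issue II —
Stage II.1 — burden on complainant; standard: the preponderance of the evidence (weight is at least 54).
    (d): 53 < 54 [not met]
  The complainant does not carry Stage II.1.
So the licensee prevails on this issue.
Per-issue: Issue I → licensee; Issue II → licensee. The complainant must prevail on every issue; overall, the licensee prevails.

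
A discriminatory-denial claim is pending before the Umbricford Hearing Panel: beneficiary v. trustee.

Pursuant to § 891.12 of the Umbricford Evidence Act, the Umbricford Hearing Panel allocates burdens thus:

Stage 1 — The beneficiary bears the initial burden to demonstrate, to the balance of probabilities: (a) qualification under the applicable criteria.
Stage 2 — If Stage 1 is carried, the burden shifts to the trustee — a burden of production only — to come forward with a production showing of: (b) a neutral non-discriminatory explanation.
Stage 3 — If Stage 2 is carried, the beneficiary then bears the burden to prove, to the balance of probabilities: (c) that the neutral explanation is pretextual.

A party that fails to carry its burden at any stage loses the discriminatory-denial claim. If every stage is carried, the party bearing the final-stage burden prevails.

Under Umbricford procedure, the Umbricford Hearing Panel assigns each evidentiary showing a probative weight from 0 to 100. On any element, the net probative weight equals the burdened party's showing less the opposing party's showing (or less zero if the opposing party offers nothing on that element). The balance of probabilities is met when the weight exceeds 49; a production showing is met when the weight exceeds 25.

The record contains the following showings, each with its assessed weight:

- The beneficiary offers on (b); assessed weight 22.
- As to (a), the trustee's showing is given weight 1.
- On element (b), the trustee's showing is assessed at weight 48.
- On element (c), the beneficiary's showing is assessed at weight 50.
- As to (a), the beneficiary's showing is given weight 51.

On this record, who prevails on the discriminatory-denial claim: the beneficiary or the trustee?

Stage 1 (beneficiary, the balance of probabilities, weight exceeds 49): (a) net 51−1=50 > 49 — meets.
  The beneficiary carries Stage 1; the trustee now bears the burden.
Stage 2 (trustee, a production showing, weight exceeds 25): (b) net 48−22=26 > 25 — meets.
  Stage 2 carried; the burden shifts to the beneficiary.
Stage 3 (beneficiary, the balance of probabilities, weight exceeds 49): (c) 50 > 49 — meets.
  The beneficiary carries the last stage.
Every stage carried; the beneficiary prevails.

beneficiary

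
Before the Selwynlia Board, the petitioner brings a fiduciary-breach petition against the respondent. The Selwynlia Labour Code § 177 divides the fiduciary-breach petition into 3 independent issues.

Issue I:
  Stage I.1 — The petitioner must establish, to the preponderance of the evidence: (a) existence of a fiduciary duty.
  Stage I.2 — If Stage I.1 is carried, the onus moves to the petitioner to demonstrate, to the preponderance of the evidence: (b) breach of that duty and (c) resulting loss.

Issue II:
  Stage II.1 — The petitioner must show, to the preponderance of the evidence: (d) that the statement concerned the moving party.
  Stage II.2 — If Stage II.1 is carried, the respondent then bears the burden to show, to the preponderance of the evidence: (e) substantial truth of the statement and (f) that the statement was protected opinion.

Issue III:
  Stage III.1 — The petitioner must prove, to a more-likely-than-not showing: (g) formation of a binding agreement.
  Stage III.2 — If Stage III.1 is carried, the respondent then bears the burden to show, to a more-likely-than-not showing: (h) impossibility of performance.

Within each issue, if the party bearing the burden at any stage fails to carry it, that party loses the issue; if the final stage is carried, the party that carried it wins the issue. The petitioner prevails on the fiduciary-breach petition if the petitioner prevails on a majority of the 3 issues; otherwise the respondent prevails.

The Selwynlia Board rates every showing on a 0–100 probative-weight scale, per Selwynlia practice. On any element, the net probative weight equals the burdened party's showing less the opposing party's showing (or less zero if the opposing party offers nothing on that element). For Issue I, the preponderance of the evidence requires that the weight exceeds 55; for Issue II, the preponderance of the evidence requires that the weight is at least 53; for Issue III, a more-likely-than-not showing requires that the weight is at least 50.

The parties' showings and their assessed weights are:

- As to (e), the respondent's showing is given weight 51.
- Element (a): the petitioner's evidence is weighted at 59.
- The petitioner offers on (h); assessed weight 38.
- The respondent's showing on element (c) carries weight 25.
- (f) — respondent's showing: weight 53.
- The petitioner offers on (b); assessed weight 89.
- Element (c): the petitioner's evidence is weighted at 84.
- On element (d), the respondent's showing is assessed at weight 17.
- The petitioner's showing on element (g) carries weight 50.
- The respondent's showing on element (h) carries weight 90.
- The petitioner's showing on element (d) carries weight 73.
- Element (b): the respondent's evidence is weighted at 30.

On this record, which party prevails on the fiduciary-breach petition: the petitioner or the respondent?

petitioner

— Issue I —
At Stage I.1 the petitioner must meet the preponderance of the evidence (weight exceeds 55): on (a) the weight is 59, which does exceed 55, so (a) meets the standard.
  All elements met. The petitioner retains the burden for Stage I.2.
At Stage I.2 the petitioner must meet the preponderance of the evidence (weight exceeds 55): on (b) the weight is 89 less the opposing 30 gives net 59, which does exceed 55, so (b) meets the standard; on (c) the weight is 84 less the opposing 25 gives net 59, which does exceed 55, so (c) meets the standard.
  Stage I.2 carried; the final stage is satisfied.
With every stage satisfied, the petitioner prevails on this issue.
— Issue II —
Stage II.1 — burden on petitioner; standard: the preponderance of the evidence (weight is at least 53).
    (d): 73 − 17 = 56 ≥ 53 [met]
  Stage II.1 carried; the burden shifts to the respondent.
Stage II.2 — burden on respondent; standard: the preponderance of the evidence (weight is at least 53).
    (e): 51 < 53 [not met]
    (f): 53 ≥ 53 [met]
  The respondent does not carry Stage II.2.
So the petitioner prevails on this issue.
— Issue III —
At Stage III.1 the petitioner must meet a more-likely-than-not showing (weight is at least 50): on (g) the weight is 50, which does reach 50, so (g) meets the standard.
  Stage III.1 carried; the burden shifts to the respondent.
At Stage III.2 the respondent must meet a more-likely-than-not showing (weight is at least 50): on (h) the weight is 90 less the opposing 38 gives net 52, ≥ 50, so (h) meets the standard.
  Stage III.2 carried; the final stage is satisfied.
Every stage carried; the respondent prevails on this issue.
Per-issue: Issue I → petitioner; Issue II → petitioner; Issue III → respondent. The petitioner must prevail on a majority of issues; overall, the petitioner prevails.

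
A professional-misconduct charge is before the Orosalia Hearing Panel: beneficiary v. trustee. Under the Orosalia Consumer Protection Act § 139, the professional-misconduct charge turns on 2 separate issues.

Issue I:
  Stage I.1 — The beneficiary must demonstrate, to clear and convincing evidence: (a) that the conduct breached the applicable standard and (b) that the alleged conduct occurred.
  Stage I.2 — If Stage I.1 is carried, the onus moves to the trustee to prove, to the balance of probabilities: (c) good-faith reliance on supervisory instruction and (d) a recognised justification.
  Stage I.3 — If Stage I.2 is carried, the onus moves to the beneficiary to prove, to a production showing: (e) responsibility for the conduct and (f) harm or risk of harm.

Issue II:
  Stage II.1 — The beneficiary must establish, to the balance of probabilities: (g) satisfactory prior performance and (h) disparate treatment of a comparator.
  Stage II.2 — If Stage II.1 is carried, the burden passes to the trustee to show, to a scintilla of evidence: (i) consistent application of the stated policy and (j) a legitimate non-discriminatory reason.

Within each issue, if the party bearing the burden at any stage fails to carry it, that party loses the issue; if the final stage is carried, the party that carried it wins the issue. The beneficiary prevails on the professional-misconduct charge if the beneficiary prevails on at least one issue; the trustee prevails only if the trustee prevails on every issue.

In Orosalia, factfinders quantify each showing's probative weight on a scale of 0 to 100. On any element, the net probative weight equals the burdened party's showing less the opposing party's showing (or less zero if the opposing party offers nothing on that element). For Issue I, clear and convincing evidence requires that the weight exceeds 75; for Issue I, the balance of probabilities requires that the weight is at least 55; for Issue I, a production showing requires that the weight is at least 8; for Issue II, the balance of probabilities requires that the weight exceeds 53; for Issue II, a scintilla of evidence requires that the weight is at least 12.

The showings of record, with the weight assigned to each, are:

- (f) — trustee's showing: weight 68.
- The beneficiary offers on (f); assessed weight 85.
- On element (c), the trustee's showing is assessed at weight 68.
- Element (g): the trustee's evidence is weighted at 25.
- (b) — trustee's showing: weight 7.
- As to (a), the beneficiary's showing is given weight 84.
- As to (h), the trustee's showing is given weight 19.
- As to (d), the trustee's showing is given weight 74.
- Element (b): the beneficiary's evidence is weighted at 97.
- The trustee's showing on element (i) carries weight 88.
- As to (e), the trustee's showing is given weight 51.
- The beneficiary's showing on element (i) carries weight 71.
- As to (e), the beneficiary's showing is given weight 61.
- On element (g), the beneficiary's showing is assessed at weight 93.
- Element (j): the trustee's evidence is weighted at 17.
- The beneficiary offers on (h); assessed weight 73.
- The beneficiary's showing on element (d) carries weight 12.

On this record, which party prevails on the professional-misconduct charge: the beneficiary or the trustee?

— Issue I —
At Stage I.1 the beneficiary must meet clear and convincing evidence (weight exceeds 75): on (a) the weight is 84, > 75, so (a) meets the standard; on (b) the weight is 97 less the opposing 7 gives net 90, > 75, so (b) meets the standard.
  Stage I.1 is satisfied; the onus moves to the trustee.
At Stage I.2 the trustee must meet the balance of probabilities (weight is at least 55): on (c) the weight is 68, which does reach 55, so (c) meets the standard; on (d) the weight is 74 less the opposing 12 gives net 62, ≥ 55, so (d) meets the standard.
  Stage I.2 carried; the burden shifts to the beneficiary.
At Stage I.3 the beneficiary must meet a production showing (weight is at least 8): on (e) the weight is 61 less the opposing 51 gives net 10, ≥ 8, so (e) meets the standard; on (f) the weight is 85 less the opposing 68 gives net 17, which does reach 8, so (f) meets the standard.
  The beneficiary carries the last stage.
All stages carried — the beneficiary prevails on this issue.
— Issue II —
Stage II.1 — burden on beneficiary; standard: the balance of probabilities (weight exceeds 53).
    (g): 93 − 25 = 68 > 53 [met]
    (h): 73 − 19 = 54 > 53 [met]
  Stage II.1 carried; the burden shifts to the trustee.
Stage II.2 — burden on trustee; standard: a scintilla of evidence (weight is at least 12).
    (i): 88 − 71 = 17 ≥ 12 [met]
    (j): 17 ≥ 12 [met]
  All elements met at the final stage.
Every stage carried; the trustee prevails on this issue.
Per-issue: Issue I → beneficiary; Issue II → trustee. The beneficiary must prevail on at least one issue; overall, the beneficiary prevails.

beneficiary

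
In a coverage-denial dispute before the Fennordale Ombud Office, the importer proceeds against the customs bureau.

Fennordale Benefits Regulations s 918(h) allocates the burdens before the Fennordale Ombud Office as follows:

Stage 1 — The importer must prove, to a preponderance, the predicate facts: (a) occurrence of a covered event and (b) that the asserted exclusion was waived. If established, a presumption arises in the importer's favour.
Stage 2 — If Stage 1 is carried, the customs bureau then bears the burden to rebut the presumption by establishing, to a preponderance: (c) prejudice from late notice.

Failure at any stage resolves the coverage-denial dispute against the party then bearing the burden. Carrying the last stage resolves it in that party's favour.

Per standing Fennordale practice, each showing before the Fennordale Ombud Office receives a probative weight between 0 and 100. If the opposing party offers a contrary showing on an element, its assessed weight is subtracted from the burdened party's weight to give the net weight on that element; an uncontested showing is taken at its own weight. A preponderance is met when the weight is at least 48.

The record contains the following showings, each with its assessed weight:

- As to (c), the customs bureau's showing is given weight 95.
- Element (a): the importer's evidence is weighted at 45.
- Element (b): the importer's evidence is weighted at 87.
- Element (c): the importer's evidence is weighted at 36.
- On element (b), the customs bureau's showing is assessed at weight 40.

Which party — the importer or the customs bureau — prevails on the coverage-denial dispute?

customs bureau

Stage 1 (importer, a preponderance, weight is at least 48): (a) 45 < 48 — fails; (b) net 87−40=47 < 48 — fails.
  Stage 1 not carried; the importer fails its burden.
So the customs bureau prevails.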